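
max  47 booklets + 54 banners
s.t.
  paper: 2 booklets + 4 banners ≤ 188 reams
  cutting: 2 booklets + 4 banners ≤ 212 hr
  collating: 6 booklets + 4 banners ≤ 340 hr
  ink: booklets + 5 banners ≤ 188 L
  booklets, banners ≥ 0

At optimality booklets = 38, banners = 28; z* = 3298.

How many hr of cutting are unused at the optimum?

cutting used = 2·38 + 4·28 = 188; slack = 212 − 188 = 24.

24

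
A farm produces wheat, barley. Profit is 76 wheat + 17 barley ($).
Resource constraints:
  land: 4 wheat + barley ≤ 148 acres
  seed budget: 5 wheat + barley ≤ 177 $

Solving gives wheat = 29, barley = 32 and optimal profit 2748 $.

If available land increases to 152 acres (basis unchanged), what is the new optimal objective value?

Check each constraint at x*: land 148/148 (tight); seed budget 177/177 (tight).
From A_Bᵀ y = c: 4·y_land + 5·y_seed budget = 76; 1·y_land + 1·y_seed budget = 17.
This yields shadow prices y_land = 9, y_seed budget = 8.
Δz = y_land·Δb = 9 × (4) = 36, so new z* = 2748 + 36 = 2784.

2784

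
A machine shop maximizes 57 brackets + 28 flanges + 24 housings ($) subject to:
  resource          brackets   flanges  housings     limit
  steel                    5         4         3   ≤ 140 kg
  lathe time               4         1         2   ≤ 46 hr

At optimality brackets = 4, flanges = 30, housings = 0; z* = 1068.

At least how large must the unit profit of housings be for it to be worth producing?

31

Check each constraint at x*: steel 140/140 (tight); lathe time 46/46 (tight).
Dual feasibility on the basic columns requires 5·y_steel + 4·y_lathe time = 57, 4·y_steel + 1·y_lathe time = 28.
This yields shadow prices y_steel = 5, y_lathe time = 8.
housings enters the basis when its profit ≥ yᵀa₃ = 5·3 + 8·2 = 31.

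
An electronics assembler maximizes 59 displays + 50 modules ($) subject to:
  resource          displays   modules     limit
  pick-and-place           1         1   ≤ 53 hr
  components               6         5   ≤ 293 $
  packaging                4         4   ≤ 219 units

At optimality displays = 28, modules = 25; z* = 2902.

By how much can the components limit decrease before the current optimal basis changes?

28

Binding constraints: pick-and-place, components. The basis is B = [[1,1],[6,5]] with det -1.
Per unit decrease in components, x* moves by d = (-1, 1).
The basis stays optimal until displays reaches 0; allowable decrease = 28 $.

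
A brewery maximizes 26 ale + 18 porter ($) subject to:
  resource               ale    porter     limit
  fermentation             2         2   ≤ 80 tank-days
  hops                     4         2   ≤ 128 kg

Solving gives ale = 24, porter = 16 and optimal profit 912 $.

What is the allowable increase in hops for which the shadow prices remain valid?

Binding constraints: fermentation, hops. The basis is B = [[2,2],[4,2]] with det -4.
Per unit increase in hops, x* moves by d = (0.5, -0.5).
The basis stays optimal until porter reaches 0; allowable increase = 32 kg.

32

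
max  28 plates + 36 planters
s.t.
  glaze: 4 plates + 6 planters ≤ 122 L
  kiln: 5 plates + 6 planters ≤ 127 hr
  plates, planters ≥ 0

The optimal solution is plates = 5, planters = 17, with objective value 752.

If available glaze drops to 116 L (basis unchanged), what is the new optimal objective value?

Both glaze and kiln are binding at x*.
From A_Bᵀ y = c: 4·y_glaze + 5·y_kiln = 28; 6·y_glaze + 6·y_kiln = 36.
Solving: y_glaze = 2, y_kiln = 4.
Δz = y_glaze·Δb = 2 × (-6) = -12, so new z* = 752 − 12 = 740.

740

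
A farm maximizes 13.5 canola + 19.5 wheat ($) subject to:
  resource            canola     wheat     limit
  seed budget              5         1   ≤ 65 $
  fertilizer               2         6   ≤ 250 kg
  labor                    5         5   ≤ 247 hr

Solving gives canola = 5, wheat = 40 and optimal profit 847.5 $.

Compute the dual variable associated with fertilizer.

3

Check each constraint at x*: seed budget 65/65 (tight); fertilizer 250/250 (tight); labor 225/247 (slack 22).
By complementary slackness, y = 0 for the non-binding constraint.
Dual feasibility on the basic columns requires 5·y_seed budget + 2·y_fertilizer = 13.5, 1·y_seed budget + 6·y_fertilizer = 19.5.
Solving: y_seed budget = 1.5, y_fertilizer = 3.
Shadow price of fertilizer = 3.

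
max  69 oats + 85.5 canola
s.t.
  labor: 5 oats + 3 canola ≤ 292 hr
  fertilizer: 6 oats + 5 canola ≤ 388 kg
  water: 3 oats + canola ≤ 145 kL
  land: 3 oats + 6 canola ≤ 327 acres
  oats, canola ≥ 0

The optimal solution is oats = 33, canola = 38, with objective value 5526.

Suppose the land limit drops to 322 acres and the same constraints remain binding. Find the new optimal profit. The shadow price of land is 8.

Δb = -5, so new z* = 5526 + (8)·(-5) = 5526 − 40 = 5486.

5486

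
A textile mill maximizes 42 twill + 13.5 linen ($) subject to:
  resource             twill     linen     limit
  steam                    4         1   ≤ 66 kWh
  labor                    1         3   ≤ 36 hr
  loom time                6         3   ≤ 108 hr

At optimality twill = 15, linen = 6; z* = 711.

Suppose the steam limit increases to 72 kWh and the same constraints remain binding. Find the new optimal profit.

756

Check each constraint at x*: steam 66/66 (tight); labor 33/36 (slack 3); loom time 108/108 (tight).
Slack constraints have shadow price 0 (complementary slackness).
The binding rows give the dual system: 4·y_steam + 6·y_loom time = 42 and 1·y_steam + 3·y_loom time = 13.5.
This yields shadow prices y_steam = 7.5, y_loom time = 2.
Δz = y_steam·Δb = 7.5 × (6) = 45, so new z* = 711 + 45 = 756.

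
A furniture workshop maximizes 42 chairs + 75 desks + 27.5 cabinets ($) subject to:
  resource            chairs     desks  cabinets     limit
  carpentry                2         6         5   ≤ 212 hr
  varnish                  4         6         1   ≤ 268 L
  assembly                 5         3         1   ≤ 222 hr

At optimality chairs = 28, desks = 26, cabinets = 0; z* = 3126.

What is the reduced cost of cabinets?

-1

Check each constraint at x*: carpentry 212/212 (tight); varnish 268/268 (tight); assembly 218/222 (slack 4).
Slack constraints have shadow price 0 (complementary slackness).
The binding rows give the dual system: 2·y_carpentry + 4·y_varnish = 42 and 6·y_carpentry + 6·y_varnish = 75.
This yields shadow prices y_carpentry = 4, y_varnish = 8.5.
Reduced cost of cabinets: c₃ − yᵀa₃ = 27.5 − (4·5 + 8.5·1) = 27.5 − 28.5 = -1.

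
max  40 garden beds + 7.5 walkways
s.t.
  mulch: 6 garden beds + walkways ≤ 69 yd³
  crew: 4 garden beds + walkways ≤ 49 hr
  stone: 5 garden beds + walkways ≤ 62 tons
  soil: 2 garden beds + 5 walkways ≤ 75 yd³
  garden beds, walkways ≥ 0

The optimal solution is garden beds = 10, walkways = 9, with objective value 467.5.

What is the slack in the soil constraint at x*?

10

soil used = 2·10 + 5·9 = 65; slack = 75 − 65 = 10.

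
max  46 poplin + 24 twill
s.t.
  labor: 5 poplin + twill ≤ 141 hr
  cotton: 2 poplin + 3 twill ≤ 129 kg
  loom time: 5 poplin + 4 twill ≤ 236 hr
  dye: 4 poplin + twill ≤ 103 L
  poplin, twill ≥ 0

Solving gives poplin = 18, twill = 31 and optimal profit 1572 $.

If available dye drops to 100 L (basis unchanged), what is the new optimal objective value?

Binding: cotton and dye. Non-binding: labor (20 unused), loom time (22 unused).
Slack constraints have shadow price 0 (complementary slackness).
Dual feasibility on the basic columns requires 2·y_cotton + 4·y_dye = 46, 3·y_cotton + 1·y_dye = 24.
Solving: y_cotton = 5, y_dye = 9.
Δz = y_dye·Δb = 9 × (-3) = -27, so new z* = 1572 − 27 = 1545.

1545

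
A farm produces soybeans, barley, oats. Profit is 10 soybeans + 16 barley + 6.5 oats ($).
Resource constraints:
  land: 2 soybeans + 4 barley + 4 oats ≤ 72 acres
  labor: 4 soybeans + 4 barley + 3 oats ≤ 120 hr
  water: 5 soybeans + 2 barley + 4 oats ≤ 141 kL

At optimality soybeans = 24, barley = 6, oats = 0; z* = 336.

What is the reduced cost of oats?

Binding: land and labor. Non-binding: water (9 unused).
Since water is not tight, its dual is 0.
The binding rows give the dual system: 2·y_land + 4·y_labor = 10 and 4·y_land + 4·y_labor = 16.
→ y_land = 3 and y_labor = 1.
Reduced cost of oats: c₃ − yᵀa₃ = 6.5 − (3·4 + 1·3) = 6.5 − 15 = -8.5.

-8.5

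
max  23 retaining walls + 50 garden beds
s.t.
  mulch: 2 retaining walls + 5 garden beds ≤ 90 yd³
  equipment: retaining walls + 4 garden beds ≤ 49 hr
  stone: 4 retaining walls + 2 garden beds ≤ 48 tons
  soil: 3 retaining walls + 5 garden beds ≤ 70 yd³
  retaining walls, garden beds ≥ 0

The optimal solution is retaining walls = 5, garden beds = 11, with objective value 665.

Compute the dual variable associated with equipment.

5

Check each constraint at x*: mulch 65/90 (slack 25); equipment 49/49 (tight); stone 42/48 (slack 6); soil 70/70 (tight).
Since mulch, stone are not tight, their duals are 0.
From A_Bᵀ y = c: 1·y_equipment + 3·y_soil = 23; 4·y_equipment + 5·y_soil = 50.
This yields shadow prices y_equipment = 5, y_soil = 6.
Shadow price of equipment = 5.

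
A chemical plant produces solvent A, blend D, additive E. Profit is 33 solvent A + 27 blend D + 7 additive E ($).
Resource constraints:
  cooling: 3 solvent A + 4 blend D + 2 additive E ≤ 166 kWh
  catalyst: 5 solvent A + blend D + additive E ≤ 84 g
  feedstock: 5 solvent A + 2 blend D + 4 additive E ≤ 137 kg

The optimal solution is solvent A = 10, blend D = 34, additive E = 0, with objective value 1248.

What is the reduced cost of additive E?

At the optimum: cooling uses 166 of 166 (binding); catalyst uses 84 of 84 (binding); feedstock uses 118 of 137 (slack = 19).
By complementary slackness, y = 0 for the non-binding constraint.
Dual feasibility on the basic columns requires 3·y_cooling + 5·y_catalyst = 33, 4·y_cooling + 1·y_catalyst = 27.
This yields shadow prices y_cooling = 6, y_catalyst = 3.
Reduced cost of additive E: c₃ − yᵀa₃ = 7 − (6·2 + 3·1) = 7 − 15 = -8.

-8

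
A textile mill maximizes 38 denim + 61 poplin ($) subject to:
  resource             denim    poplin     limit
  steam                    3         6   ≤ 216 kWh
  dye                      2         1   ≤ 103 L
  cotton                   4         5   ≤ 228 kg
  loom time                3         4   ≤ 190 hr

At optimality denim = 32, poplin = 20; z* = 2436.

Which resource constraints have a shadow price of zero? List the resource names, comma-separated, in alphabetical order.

steam: 216/216 (binding)
dye: 84/103 (slack 19)
cotton: 228/228 (binding)
loom time: 176/190 (slack 14)
By complementary slackness, a constraint with positive slack has shadow price 0 → dye, loom time.

dye, loom time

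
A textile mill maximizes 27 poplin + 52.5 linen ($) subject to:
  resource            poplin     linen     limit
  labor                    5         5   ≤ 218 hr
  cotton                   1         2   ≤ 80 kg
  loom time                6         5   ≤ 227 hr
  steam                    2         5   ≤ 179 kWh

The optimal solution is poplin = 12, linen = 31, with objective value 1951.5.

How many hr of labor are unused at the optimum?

3

labor used = 5·12 + 5·31 = 215; slack = 218 − 215 = 3.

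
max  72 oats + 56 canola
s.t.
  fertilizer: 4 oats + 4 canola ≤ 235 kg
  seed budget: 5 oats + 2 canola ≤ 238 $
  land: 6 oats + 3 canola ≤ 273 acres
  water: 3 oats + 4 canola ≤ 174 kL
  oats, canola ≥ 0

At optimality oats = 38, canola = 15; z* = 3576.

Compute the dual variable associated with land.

Check each constraint at x*: fertilizer 212/235 (slack 23); seed budget 220/238 (slack 18); land 273/273 (tight); water 174/174 (tight).
Slack constraints have shadow price 0 (complementary slackness).
Dual feasibility on the basic columns requires 6·y_land + 3·y_water = 72, 3·y_land + 4·y_water = 56.
This yields shadow prices y_land = 8, y_water = 8.
Shadow price of land = 8.

8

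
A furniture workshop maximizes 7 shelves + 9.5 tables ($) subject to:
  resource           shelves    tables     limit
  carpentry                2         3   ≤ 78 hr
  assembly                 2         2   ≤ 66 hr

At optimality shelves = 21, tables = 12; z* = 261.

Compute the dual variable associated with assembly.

1

Both carpentry and assembly are binding at x*.
Dual feasibility on the basic columns requires 2·y_carpentry + 2·y_assembly = 7, 3·y_carpentry + 2·y_assembly = 9.5.
This yields shadow prices y_carpentry = 2.5, y_assembly = 1.
Shadow price of assembly = 1.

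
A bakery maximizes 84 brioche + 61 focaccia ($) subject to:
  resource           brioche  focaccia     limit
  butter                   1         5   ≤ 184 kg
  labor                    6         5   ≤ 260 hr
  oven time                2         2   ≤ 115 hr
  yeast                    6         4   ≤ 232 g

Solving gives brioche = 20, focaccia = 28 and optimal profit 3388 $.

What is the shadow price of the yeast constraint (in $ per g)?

9

At the optimum: butter uses 160 of 184 (slack = 24); labor uses 260 of 260 (binding); oven time uses 96 of 115 (slack = 19); yeast uses 232 of 232 (binding).
By complementary slackness, y = 0 for the non-binding constraints.
Dual feasibility on the basic columns requires 6·y_labor + 6·y_yeast = 84, 5·y_labor + 4·y_yeast = 61.
Solving: y_labor = 5, y_yeast = 9.
Shadow price of yeast = 9.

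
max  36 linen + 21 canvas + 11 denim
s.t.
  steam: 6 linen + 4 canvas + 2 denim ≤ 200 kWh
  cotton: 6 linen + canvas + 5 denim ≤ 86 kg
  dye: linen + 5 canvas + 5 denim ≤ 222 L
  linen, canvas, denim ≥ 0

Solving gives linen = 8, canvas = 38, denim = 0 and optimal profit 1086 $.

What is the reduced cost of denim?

-4

Check each constraint at x*: steam 200/200 (tight); cotton 86/86 (tight); dye 198/222 (slack 24).
By complementary slackness, y = 0 for the non-binding constraint.
Dual feasibility on the basic columns requires 6·y_steam + 6·y_cotton = 36, 4·y_steam + 1·y_cotton = 21.
→ y_steam = 5 and y_cotton = 1.
Reduced cost of denim: c₃ − yᵀa₃ = 11 − (5·2 + 1·5) = 11 − 15 = -4.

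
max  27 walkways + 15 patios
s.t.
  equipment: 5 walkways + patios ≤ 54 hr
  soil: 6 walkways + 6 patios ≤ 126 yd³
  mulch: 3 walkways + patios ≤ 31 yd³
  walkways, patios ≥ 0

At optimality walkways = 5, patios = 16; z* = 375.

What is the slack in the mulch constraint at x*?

0

mulch used = 3·5 + 1·16 = 31; slack = 31 − 31 = 0.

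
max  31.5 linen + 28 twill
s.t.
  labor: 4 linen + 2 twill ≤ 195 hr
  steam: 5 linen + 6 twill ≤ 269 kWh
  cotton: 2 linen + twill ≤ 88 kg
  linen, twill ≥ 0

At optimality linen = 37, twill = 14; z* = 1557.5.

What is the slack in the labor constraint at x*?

labor used = 4·37 + 2·14 = 176; slack = 195 − 176 = 19.

19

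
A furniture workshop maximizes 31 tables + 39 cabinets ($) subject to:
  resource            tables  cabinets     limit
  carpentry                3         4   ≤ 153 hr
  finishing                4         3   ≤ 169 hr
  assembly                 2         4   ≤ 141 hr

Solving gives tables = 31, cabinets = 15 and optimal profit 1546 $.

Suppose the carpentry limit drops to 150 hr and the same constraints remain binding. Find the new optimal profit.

Check each constraint at x*: carpentry 153/153 (tight); finishing 169/169 (tight); assembly 122/141 (slack 19).
By complementary slackness, y = 0 for the non-binding constraint.
Dual feasibility on the basic columns requires 3·y_carpentry + 4·y_finishing = 31, 4·y_carpentry + 3·y_finishing = 39.
This yields shadow prices y_carpentry = 9, y_finishing = 1.
Δz = y_carpentry·Δb = 9 × (-3) = -27, so new z* = 1546 − 27 = 1519.

1519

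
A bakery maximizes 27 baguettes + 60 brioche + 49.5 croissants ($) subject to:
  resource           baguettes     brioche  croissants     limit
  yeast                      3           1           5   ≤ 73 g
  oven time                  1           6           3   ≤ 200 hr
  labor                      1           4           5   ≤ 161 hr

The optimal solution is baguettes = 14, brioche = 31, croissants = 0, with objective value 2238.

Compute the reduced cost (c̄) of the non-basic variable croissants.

-7.5

Binding: yeast and oven time. Non-binding: labor (23 unused).
By complementary slackness, y = 0 for the non-binding constraint.
The binding rows give the dual system: 3·y_yeast + 1·y_oven time = 27 and 1·y_yeast + 6·y_oven time = 60.
Solving: y_yeast = 6, y_oven time = 9.
Reduced cost of croissants: c₃ − yᵀa₃ = 49.5 − (6·5 + 9·3) = 49.5 − 57 = -7.5.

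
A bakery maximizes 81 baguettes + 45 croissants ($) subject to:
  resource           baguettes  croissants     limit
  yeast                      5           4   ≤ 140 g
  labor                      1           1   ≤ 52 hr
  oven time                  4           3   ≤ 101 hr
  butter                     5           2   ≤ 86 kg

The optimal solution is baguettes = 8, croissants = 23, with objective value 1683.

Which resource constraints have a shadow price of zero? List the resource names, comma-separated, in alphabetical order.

yeast: 132/140 (slack 8)
labor: 31/52 (slack 21)
oven time: 101/101 (binding)
butter: 86/86 (binding)
By complementary slackness, a constraint with positive slack has shadow price 0 → labor, yeast.

labor, yeast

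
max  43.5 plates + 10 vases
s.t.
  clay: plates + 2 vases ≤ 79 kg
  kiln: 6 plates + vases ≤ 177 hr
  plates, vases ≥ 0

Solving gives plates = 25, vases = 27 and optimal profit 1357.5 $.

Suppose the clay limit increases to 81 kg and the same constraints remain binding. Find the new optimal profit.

At the optimum: clay uses 79 of 79 (binding); kiln uses 177 of 177 (binding).
From A_Bᵀ y = c: 1·y_clay + 6·y_kiln = 43.5; 2·y_clay + 1·y_kiln = 10.
Solving: y_clay = 1.5, y_kiln = 7.
Δz = y_clay·Δb = 1.5 × (2) = 3, so new z* = 1357.5 + 3 = 1360.5.

1360.5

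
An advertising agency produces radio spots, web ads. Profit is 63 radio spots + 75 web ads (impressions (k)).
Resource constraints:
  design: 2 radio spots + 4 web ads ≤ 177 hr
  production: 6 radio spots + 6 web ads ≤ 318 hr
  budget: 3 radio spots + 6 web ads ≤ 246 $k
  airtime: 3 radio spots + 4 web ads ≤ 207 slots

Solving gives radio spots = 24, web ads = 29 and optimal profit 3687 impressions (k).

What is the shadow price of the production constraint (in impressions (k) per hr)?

8.5

Check each constraint at x*: design 164/177 (slack 13); production 318/318 (tight); budget 246/246 (tight); airtime 188/207 (slack 19).
Since design, airtime are not tight, their duals are 0.
The binding rows give the dual system: 6·y_production + 3·y_budget = 63 and 6·y_production + 6·y_budget = 75.
Solving: y_production = 8.5, y_budget = 4.
Shadow price of production = 8.5.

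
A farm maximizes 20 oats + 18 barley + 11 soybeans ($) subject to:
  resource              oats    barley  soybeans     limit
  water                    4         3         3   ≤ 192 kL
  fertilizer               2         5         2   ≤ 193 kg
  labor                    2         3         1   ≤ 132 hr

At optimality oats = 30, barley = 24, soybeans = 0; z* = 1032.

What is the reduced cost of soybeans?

-3

At the optimum: water uses 192 of 192 (binding); fertilizer uses 180 of 193 (slack = 13); labor uses 132 of 132 (binding).
Since fertilizer is not tight, its dual is 0.
From A_Bᵀ y = c: 4·y_water + 2·y_labor = 20; 3·y_water + 3·y_labor = 18.
→ y_water = 4 and y_labor = 2.
Reduced cost of soybeans: c₃ − yᵀa₃ = 11 − (4·3 + 2·1) = 11 − 14 = -3.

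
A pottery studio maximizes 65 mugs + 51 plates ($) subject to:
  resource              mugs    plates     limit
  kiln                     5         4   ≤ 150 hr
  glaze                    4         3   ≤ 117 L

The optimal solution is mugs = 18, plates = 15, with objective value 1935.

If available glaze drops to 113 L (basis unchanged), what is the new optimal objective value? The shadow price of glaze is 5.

1915

Δb = -4, so new z* = 1935 + (5)·(-4) = 1935 − 20 = 1915.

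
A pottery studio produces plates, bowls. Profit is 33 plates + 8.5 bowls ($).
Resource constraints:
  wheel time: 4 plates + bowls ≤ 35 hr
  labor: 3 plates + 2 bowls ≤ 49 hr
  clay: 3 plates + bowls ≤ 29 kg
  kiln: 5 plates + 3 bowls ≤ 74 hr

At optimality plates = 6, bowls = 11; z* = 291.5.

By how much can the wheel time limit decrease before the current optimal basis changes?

2.75

Binding constraints: wheel time, clay. The basis is B = [[4,1],[3,1]] with det 1.
Per unit decrease in wheel time, x* moves by d = (-1, 3).
The basis stays optimal until kiln becomes binding; allowable decrease = 2.75 hr.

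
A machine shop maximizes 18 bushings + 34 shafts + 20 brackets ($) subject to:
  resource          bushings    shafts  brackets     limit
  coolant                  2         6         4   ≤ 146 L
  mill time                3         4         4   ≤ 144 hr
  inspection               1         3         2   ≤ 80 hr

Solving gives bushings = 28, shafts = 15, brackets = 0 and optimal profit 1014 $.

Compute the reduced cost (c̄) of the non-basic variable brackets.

Check each constraint at x*: coolant 146/146 (tight); mill time 144/144 (tight); inspection 73/80 (slack 7).
Slack constraints have shadow price 0 (complementary slackness).
Dual feasibility on the basic columns requires 2·y_coolant + 3·y_mill time = 18, 6·y_coolant + 4·y_mill time = 34.
This yields shadow prices y_coolant = 3, y_mill time = 4.
Reduced cost of brackets: c₃ − yᵀa₃ = 20 − (3·4 + 4·4) = 20 − 28 = -8.

-8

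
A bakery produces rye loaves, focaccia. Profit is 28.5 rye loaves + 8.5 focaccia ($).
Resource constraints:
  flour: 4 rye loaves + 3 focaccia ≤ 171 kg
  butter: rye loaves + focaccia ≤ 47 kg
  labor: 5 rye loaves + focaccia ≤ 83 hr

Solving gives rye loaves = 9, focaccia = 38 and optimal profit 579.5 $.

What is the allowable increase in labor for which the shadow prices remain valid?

84

Binding constraints: butter, labor. The basis is B = [[1,1],[5,1]] with det -4.
Per unit increase in labor, x* moves by d = (0.25, -0.25).
The basis stays optimal until flour becomes binding; allowable increase = 84 hr.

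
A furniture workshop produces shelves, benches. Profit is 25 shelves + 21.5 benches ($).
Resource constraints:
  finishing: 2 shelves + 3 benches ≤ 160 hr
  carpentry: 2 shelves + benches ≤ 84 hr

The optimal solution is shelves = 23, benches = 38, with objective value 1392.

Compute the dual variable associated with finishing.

Check each constraint at x*: finishing 160/160 (tight); carpentry 84/84 (tight).
The binding rows give the dual system: 2·y_finishing + 2·y_carpentry = 25 and 3·y_finishing + 1·y_carpentry = 21.5.
This yields shadow prices y_finishing = 4.5, y_carpentry = 8.
Shadow price of finishing = 4.5.

4.5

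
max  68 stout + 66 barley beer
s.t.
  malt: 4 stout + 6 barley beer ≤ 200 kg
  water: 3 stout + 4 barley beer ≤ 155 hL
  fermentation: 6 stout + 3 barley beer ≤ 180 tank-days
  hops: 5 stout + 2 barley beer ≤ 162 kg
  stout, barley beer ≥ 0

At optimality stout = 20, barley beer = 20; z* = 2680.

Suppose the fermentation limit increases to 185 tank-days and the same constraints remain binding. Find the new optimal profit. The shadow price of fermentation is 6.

2710

Δb = 5, so new z* = 2680 + (6)·(5) = 2680 + 30 = 2710.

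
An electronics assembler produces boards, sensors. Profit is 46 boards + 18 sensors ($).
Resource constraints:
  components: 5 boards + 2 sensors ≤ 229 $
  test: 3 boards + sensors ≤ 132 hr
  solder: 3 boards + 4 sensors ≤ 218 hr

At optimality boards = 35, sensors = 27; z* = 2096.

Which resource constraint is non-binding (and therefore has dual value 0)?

components: 229/229 (binding)
test: 132/132 (binding)
solder: 213/218 (slack 5)
By complementary slackness, a constraint with positive slack has shadow price 0 → solder.

solder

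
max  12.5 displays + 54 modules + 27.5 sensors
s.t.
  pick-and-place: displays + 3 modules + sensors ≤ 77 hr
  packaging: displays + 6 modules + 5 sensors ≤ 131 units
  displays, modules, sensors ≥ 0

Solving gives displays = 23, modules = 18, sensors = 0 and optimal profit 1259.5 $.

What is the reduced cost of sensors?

-7

At the optimum: pick-and-place uses 77 of 77 (binding); packaging uses 131 of 131 (binding).
Dual feasibility on the basic columns requires 1·y_pick-and-place + 1·y_packaging = 12.5, 3·y_pick-and-place + 6·y_packaging = 54.
Solving: y_pick-and-place = 7, y_packaging = 5.5.
Reduced cost of sensors: c₃ − yᵀa₃ = 27.5 − (7·1 + 5.5·5) = 27.5 − 34.5 = -7.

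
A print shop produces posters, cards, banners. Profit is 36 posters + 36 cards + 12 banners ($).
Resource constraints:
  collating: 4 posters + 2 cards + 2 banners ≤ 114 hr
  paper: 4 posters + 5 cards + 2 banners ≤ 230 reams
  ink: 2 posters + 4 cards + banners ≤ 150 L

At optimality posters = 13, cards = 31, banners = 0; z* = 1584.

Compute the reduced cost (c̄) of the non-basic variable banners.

Binding: collating and ink. Non-binding: paper (23 unused).
By complementary slackness, y = 0 for the non-binding constraint.
From A_Bᵀ y = c: 4·y_collating + 2·y_ink = 36; 2·y_collating + 4·y_ink = 36.
Solving: y_collating = 6, y_ink = 6.
Reduced cost of banners: c₃ − yᵀa₃ = 12 − (6·2 + 6·1) = 12 − 18 = -6.

-6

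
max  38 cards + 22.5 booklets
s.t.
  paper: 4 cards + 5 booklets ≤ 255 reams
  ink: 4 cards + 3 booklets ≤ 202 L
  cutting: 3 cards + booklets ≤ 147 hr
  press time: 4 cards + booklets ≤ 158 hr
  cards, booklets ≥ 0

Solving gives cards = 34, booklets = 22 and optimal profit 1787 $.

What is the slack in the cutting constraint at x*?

23

cutting used = 3·34 + 1·22 = 124; slack = 147 − 124 = 23.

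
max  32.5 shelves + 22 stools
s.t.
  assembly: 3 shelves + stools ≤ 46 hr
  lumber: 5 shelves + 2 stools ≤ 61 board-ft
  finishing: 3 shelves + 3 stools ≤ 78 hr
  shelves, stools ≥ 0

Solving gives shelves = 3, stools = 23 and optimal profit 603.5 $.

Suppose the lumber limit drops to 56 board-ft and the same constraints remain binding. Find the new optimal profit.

586

Binding: lumber and finishing. Non-binding: assembly (14 unused).
Since assembly is not tight, its dual is 0.
Dual feasibility on the basic columns requires 5·y_lumber + 3·y_finishing = 32.5, 2·y_lumber + 3·y_finishing = 22.
Solving: y_lumber = 3.5, y_finishing = 5.
Δz = y_lumber·Δb = 3.5 × (-5) = -17.5, so new z* = 603.5 − 17.5 = 586.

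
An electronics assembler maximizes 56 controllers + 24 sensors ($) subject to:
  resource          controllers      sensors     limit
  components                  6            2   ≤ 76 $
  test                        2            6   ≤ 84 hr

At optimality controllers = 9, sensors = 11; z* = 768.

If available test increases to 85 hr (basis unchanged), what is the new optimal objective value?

769

Both components and test are binding at x*.
The binding rows give the dual system: 6·y_components + 2·y_test = 56 and 2·y_components + 6·y_test = 24.
Solving: y_components = 9, y_test = 1.
Δz = y_test·Δb = 1 × (1) = 1, so new z* = 768 + 1 = 769.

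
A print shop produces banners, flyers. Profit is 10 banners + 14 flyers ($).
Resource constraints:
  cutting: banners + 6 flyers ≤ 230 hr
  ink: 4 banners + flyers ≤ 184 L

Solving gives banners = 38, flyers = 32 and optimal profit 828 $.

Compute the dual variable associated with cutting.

At the optimum: cutting uses 230 of 230 (binding); ink uses 184 of 184 (binding).
Dual feasibility on the basic columns requires 1·y_cutting + 4·y_ink = 10, 6·y_cutting + 1·y_ink = 14.
This yields shadow prices y_cutting = 2, y_ink = 2.
Shadow price of cutting = 2.

2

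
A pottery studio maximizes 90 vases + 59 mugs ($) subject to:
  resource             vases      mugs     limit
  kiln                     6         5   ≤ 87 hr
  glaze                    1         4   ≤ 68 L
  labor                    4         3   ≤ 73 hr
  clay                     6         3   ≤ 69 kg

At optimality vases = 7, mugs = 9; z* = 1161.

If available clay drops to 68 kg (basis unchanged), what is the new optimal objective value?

1153

Check each constraint at x*: kiln 87/87 (tight); glaze 43/68 (slack 25); labor 55/73 (slack 18); clay 69/69 (tight).
Since glaze, labor are not tight, their duals are 0.
The binding rows give the dual system: 6·y_kiln + 6·y_clay = 90 and 5·y_kiln + 3·y_clay = 59.
→ y_kiln = 7 and y_clay = 8.
Δz = y_clay·Δb = 8 × (-1) = -8, so new z* = 1161 − 8 = 1153.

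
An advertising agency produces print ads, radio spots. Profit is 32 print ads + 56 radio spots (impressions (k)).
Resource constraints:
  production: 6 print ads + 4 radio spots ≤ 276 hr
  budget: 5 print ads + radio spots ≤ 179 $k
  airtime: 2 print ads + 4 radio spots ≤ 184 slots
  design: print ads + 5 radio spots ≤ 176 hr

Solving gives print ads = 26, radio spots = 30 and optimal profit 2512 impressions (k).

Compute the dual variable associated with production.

4

Binding: production and design. Non-binding: budget (19 unused), airtime (12 unused).
Since budget, airtime are not tight, their duals are 0.
The binding rows give the dual system: 6·y_production + 1·y_design = 32 and 4·y_production + 5·y_design = 56.
Solving: y_production = 4, y_design = 8.
Shadow price of production = 4.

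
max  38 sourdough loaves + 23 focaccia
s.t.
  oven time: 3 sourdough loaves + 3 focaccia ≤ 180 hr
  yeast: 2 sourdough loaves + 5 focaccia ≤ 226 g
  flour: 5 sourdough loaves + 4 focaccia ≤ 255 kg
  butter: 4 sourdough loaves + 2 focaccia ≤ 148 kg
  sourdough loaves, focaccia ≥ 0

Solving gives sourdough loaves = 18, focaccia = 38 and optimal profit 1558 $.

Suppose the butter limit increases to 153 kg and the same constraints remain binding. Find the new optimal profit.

Binding: yeast and butter. Non-binding: oven time (12 unused), flour (13 unused).
Since oven time, flour are not tight, their duals are 0.
Dual feasibility on the basic columns requires 2·y_yeast + 4·y_butter = 38, 5·y_yeast + 2·y_butter = 23.
Solving: y_yeast = 1, y_butter = 9.
Δz = y_butter·Δb = 9 × (5) = 45, so new z* = 1558 + 45 = 1603.

1603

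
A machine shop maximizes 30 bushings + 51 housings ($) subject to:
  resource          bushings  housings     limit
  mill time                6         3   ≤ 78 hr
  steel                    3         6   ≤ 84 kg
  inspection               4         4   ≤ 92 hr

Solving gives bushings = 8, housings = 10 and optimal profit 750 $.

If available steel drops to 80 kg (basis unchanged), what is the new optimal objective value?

Check each constraint at x*: mill time 78/78 (tight); steel 84/84 (tight); inspection 72/92 (slack 20).
By complementary slackness, y = 0 for the non-binding constraint.
Dual feasibility on the basic columns requires 6·y_mill time + 3·y_steel = 30, 3·y_mill time + 6·y_steel = 51.
→ y_mill time = 1 and y_steel = 8.
Δz = y_steel·Δb = 8 × (-4) = -32, so new z* = 750 − 32 = 718.

718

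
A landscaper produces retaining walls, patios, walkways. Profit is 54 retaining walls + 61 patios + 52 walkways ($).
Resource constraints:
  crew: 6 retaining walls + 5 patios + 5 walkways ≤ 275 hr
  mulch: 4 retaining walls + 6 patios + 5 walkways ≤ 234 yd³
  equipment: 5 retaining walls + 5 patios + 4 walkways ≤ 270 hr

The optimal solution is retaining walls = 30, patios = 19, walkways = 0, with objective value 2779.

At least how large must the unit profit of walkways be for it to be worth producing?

55

At the optimum: crew uses 275 of 275 (binding); mulch uses 234 of 234 (binding); equipment uses 245 of 270 (slack = 25).
Slack constraints have shadow price 0 (complementary slackness).
Dual feasibility on the basic columns requires 6·y_crew + 4·y_mulch = 54, 5·y_crew + 6·y_mulch = 61.
Solving: y_crew = 5, y_mulch = 6.
walkways enters the basis when its profit ≥ yᵀa₃ = 5·5 + 6·5 = 55.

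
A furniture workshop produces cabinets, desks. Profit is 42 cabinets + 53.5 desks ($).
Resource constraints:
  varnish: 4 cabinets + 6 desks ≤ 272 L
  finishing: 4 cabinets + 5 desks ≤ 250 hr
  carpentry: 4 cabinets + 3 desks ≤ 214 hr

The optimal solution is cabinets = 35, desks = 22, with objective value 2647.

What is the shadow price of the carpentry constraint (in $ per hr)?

0

At the optimum: varnish uses 272 of 272 (binding); finishing uses 250 of 250 (binding); carpentry uses 206 of 214 (slack = 8).
By complementary slackness, y = 0 for the non-binding constraint.
The binding rows give the dual system: 4·y_varnish + 4·y_finishing = 42 and 6·y_varnish + 5·y_finishing = 53.5.
Solving: y_varnish = 1, y_finishing = 9.5.
Shadow price of carpentry = 0.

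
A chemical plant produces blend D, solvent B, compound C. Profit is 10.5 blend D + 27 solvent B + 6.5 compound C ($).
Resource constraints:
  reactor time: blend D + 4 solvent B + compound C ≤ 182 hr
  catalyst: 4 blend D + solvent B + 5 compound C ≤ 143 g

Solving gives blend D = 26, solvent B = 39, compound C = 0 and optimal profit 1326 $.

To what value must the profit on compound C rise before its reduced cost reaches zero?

11.5

Check each constraint at x*: reactor time 182/182 (tight); catalyst 143/143 (tight).
The binding rows give the dual system: 1·y_reactor time + 4·y_catalyst = 10.5 and 4·y_reactor time + 1·y_catalyst = 27.
→ y_reactor time = 6.5 and y_catalyst = 1.
compound C enters the basis when its profit ≥ yᵀa₃ = 6.5·1 + 1·5 = 11.5.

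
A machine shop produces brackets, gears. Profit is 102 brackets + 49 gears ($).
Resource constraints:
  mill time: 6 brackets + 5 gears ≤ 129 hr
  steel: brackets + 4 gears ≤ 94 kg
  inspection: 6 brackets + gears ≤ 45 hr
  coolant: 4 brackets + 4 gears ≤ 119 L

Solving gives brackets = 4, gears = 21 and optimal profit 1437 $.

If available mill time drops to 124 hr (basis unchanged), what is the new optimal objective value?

1397

Binding: mill time and inspection. Non-binding: steel (6 unused), coolant (19 unused).
Since steel, coolant are not tight, their duals are 0.
Dual feasibility on the basic columns requires 6·y_mill time + 6·y_inspection = 102, 5·y_mill time + 1·y_inspection = 49.
This yields shadow prices y_mill time = 8, y_inspection = 9.
Δz = y_mill time·Δb = 8 × (-5) = -40, so new z* = 1437 − 40 = 1397.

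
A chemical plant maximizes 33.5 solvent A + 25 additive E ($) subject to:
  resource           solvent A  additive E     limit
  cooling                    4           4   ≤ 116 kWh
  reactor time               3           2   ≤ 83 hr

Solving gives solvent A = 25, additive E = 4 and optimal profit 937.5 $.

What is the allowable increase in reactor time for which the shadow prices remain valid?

4

Binding constraints: cooling, reactor time. The basis is B = [[4,4],[3,2]] with det -4.
Per unit increase in reactor time, x* moves by d = (1, -1).
The basis stays optimal until additive E reaches 0; allowable increase = 4 hr.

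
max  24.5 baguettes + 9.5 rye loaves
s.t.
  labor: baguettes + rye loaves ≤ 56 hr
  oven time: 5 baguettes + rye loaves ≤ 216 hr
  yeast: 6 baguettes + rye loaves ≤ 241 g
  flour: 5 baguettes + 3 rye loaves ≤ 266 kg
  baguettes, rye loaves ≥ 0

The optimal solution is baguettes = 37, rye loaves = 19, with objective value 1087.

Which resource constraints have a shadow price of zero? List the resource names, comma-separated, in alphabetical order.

flour, oven time

labor: 56/56 (binding)
oven time: 204/216 (slack 12)
yeast: 241/241 (binding)
flour: 242/266 (slack 24)
By complementary slackness, a constraint with positive slack has shadow price 0 → flour, oven time.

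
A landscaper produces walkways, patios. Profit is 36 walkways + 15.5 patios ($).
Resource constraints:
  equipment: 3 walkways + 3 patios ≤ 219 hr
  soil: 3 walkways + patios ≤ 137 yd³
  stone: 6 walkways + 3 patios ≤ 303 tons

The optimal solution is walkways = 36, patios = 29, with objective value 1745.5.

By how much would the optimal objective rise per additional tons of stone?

3.5

Binding: soil and stone. Non-binding: equipment (24 unused).
By complementary slackness, y = 0 for the non-binding constraint.
The binding rows give the dual system: 3·y_soil + 6·y_stone = 36 and 1·y_soil + 3·y_stone = 15.5.
Solving: y_soil = 5, y_stone = 3.5.
Shadow price of stone = 3.5.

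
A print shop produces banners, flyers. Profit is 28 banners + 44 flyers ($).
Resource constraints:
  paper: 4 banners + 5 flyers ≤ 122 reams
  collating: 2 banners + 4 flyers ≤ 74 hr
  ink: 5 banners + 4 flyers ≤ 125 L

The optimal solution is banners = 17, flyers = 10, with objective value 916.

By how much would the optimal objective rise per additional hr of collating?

At the optimum: paper uses 118 of 122 (slack = 4); collating uses 74 of 74 (binding); ink uses 125 of 125 (binding).
Since paper is not tight, its dual is 0.
From A_Bᵀ y = c: 2·y_collating + 5·y_ink = 28; 4·y_collating + 4·y_ink = 44.
Solving: y_collating = 9, y_ink = 2.
Shadow price of collating = 9.

9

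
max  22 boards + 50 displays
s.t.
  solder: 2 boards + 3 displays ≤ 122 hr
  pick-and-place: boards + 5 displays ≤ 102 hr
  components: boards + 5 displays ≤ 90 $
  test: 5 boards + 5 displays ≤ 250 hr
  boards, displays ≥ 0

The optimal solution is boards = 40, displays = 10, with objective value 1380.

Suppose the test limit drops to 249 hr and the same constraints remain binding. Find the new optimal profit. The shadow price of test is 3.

1377

Δb = -1, so new z* = 1380 + (3)·(-1) = 1380 − 3 = 1377.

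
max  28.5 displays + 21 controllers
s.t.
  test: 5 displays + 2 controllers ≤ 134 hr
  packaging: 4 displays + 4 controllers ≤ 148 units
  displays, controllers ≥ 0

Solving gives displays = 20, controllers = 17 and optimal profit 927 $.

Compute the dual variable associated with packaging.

At the optimum: test uses 134 of 134 (binding); packaging uses 148 of 148 (binding).
Dual feasibility on the basic columns requires 5·y_test + 4·y_packaging = 28.5, 2·y_test + 4·y_packaging = 21.
→ y_test = 2.5 and y_packaging = 4.
Shadow price of packaging = 4.

4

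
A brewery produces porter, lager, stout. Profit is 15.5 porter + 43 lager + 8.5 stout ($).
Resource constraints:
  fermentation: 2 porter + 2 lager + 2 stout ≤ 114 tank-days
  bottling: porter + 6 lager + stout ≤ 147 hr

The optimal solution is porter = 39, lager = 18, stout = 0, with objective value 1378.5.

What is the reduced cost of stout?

Check each constraint at x*: fermentation 114/114 (tight); bottling 147/147 (tight).
Dual feasibility on the basic columns requires 2·y_fermentation + 1·y_bottling = 15.5, 2·y_fermentation + 6·y_bottling = 43.
→ y_fermentation = 5 and y_bottling = 5.5.
Reduced cost of stout: c₃ − yᵀa₃ = 8.5 − (5·2 + 5.5·1) = 8.5 − 15.5 = -7.

-7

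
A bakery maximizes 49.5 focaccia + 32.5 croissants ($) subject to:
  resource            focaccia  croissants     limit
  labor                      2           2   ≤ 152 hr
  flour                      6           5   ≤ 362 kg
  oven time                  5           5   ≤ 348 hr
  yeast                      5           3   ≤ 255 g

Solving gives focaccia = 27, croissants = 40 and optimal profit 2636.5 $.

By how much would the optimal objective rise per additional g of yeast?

7.5

Check each constraint at x*: labor 134/152 (slack 18); flour 362/362 (tight); oven time 335/348 (slack 13); yeast 255/255 (tight).
Slack constraints have shadow price 0 (complementary slackness).
Dual feasibility on the basic columns requires 6·y_flour + 5·y_yeast = 49.5, 5·y_flour + 3·y_yeast = 32.5.
This yields shadow prices y_flour = 2, y_yeast = 7.5.
Shadow price of yeast = 7.5.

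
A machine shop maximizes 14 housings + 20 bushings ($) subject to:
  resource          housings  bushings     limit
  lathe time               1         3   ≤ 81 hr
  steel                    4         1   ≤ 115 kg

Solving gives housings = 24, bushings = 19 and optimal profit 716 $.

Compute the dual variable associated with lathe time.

6

Check each constraint at x*: lathe time 81/81 (tight); steel 115/115 (tight).
Dual feasibility on the basic columns requires 1·y_lathe time + 4·y_steel = 14, 3·y_lathe time + 1·y_steel = 20.
Solving: y_lathe time = 6, y_steel = 2.
Shadow price of lathe time = 6.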